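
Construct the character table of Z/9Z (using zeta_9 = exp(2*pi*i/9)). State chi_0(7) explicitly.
Character table of Z/9Z (irreps indexed chi_0,...,chi_8 with chi_k(m) = zeta_9^(k*m), zeta_9 = exp(2*pi*i/9)):
  irrep \ class  {0} (size 1)  {1} (size 1)    {2} (size 1)    {3} (size 1)    {4} (size 1)    {5} (size 1)    {6} (size 1)    {7} (size 1)    {8} (size 1)  
  chi_0          1             1               1               1               1               1               1               1               1             
  chi_1          1             exp(2*I*pi/9)   exp(4*I*pi/9)   exp(2*I*pi/3)   exp(8*I*pi/9)   exp(-8*I*pi/9)  exp(-2*I*pi/3)  exp(-4*I*pi/9)  exp(-2*I*pi/9)
  chi_2          1             exp(4*I*pi/9)   exp(8*I*pi/9)   exp(-2*I*pi/3)  exp(-2*I*pi/9)  exp(2*I*pi/9)   exp(2*I*pi/3)   exp(-8*I*pi/9)  exp(-4*I*pi/9)
  chi_3          1             exp(2*I*pi/3)   exp(-2*I*pi/3)  1               exp(2*I*pi/3)   exp(-2*I*pi/3)  1               exp(2*I*pi/3)   exp(-2*I*pi/3)
  chi_4          1             exp(8*I*pi/9)   exp(-2*I*pi/9)  exp(2*I*pi/3)   exp(-4*I*pi/9)  exp(4*I*pi/9)   exp(-2*I*pi/3)  exp(2*I*pi/9)   exp(-8*I*pi/9)
  chi_5          1             exp(-8*I*pi/9)  exp(2*I*pi/9)   exp(-2*I*pi/3)  exp(4*I*pi/9)   exp(-4*I*pi/9)  exp(2*I*pi/3)   exp(-2*I*pi/9)  exp(8*I*pi/9) 
  chi_6          1             exp(-2*I*pi/3)  exp(2*I*pi/3)   1               exp(-2*I*pi/3)  exp(2*I*pi/3)   1               exp(-2*I*pi/3)  exp(2*I*pi/3) 
  chi_7          1             exp(-4*I*pi/9)  exp(-8*I*pi/9)  exp(2*I*pi/3)   exp(2*I*pi/9)   exp(-2*I*pi/9)  exp(-2*I*pi/3)  exp(8*I*pi/9)   exp(4*I*pi/9) 
  chi_8          1             exp(-2*I*pi/9)  exp(-4*I*pi/9)  exp(-2*I*pi/3)  exp(-8*I*pi/9)  exp(8*I*pi/9)   exp(2*I*pi/3)   exp(4*I*pi/9)   exp(2*I*pi/9) 

Spot check: chi_0(7) = zeta_9^(0*7) = zeta_9^0 = 1.

Details: Z/9Z is abelian, so all 9 irreducible complex representations are 1-dimensional. They are given by chi_k(m) = zeta_9^(k*m) for k = 0,...,8. Row orthogonality: sum_m chi_k(m) conj(chi_l(m)) = 9 * [k = l].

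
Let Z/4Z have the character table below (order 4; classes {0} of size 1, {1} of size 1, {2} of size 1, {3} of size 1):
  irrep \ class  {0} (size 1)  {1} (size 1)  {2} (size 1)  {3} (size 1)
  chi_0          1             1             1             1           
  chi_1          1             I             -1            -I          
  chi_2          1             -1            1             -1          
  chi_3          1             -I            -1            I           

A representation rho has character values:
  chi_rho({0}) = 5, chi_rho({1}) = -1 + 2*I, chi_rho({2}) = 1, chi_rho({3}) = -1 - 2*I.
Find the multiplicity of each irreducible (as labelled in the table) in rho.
Multiplicities: chi_0: 1, chi_1: 2, chi_2: 2, chi_3: 0.

Use <chi_rho, chi> = (1/|G|) sum_C |C| * chi_rho(C) * conj(chi(C)) with |G| = 4 for each irreducible chi in the table:
  <chi_rho, chi_0> = (1/4)[1*(5)*conj(1) + 1*(-1 + 2*I)*conj(1) + 1*(1)*conj(1) + 1*(-1 - 2*I)*conj(1)]
      = (1/4)[(5) + (-1 + 2*I) + (1) + (-1 - 2*I)] = 4/4 = 1
  <chi_rho, chi_1> = (1/4)[1*(5)*conj(1) + 1*(-1 + 2*I)*conj(I) + 1*(1)*conj(-1) + 1*(-1 - 2*I)*conj(-I)]
      = (1/4)[(5) + (2 + I) + (-1) + (2 - I)] = 8/4 = 2
  <chi_rho, chi_2> = (1/4)[1*(5)*conj(1) + 1*(-1 + 2*I)*conj(-1) + 1*(1)*conj(1) + 1*(-1 - 2*I)*conj(-1)]
      = (1/4)[(5) + (1 - 2*I) + (1) + (1 + 2*I)] = 8/4 = 2
  <chi_rho, chi_3> = (1/4)[1*(5)*conj(1) + 1*(-1 + 2*I)*conj(-I) + 1*(1)*conj(-1) + 1*(-1 - 2*I)*conj(I)]
      = (1/4)[(5) + (-2 - I) + (-1) + (-2 + I)] = 0/4 = 0
(Exp terms are combined using exp(i*s)*conj(exp(i*t)) = exp(i*(s-t)), and sums of them are collapsed using the identity that for every m > 1 the m distinct m-th roots of unity sum to 0, e.g. 1 + exp(2*I*pi/3) + exp(-2*I*pi/3) = 0.)
Dimension check: dim(rho) = sum (mult * dim) = 1*1 + 2*1 + 2*1 + 0*1 = 5 = chi_rho(e) = 5.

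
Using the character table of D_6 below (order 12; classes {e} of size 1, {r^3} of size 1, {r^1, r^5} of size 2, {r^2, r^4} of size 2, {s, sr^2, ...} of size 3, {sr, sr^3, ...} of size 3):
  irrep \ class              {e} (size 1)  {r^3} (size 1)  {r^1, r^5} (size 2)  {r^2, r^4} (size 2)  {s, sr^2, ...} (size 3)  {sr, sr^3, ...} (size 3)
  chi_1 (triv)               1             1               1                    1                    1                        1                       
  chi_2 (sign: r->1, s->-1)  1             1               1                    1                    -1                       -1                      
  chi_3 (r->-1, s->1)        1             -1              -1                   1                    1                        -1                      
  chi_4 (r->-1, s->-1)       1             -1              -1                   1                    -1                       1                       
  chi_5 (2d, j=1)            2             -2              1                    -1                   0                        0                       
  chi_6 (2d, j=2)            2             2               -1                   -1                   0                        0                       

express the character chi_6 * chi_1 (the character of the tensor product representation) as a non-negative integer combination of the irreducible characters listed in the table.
chi_6 tensor chi_1 = chi_6 (all other irreducibles have multiplicity 0).

Solution. The character of a tensor product is the pointwise product (chi_6 * chi_1)(C) = chi_6(C) * chi_1(C):
  {e}: (2)*(1), {r^3}: (2)*(1), {r^1, r^5}: (-1)*(1), {r^2, r^4}: (-1)*(1), {s, sr^2, ...}: (0)*(1), {sr, sr^3, ...}: (0)*(1)
so (chi_6 * chi_1) takes values
  {e} -> 2, {r^3} -> 2, {r^1, r^5} -> -1, {r^2, r^4} -> -1, {s, sr^2, ...} -> 0, {sr, sr^3, ...} -> 0.
Now take the inner product of this character with each irreducible chi from the table, <chi_6*chi_1, chi> = (1/12) sum_C |C| (chi_6*chi_1)(C) conj(chi(C)):
  <chi_6*chi_1, chi_1> = (1/12)[1*(2)*conj(1) + 1*(2)*conj(1) + 2*(-1)*conj(1) + 2*(-1)*conj(1) + 3*(0)*conj(1) + 3*(0)*conj(1)]
      = (1/12)[(2) + (2) + (-2) + (-2) + (0) + (0)] = 0/12 = 0
  <chi_6*chi_1, chi_2> = (1/12)[1*(2)*conj(1) + 1*(2)*conj(1) + 2*(-1)*conj(1) + 2*(-1)*conj(1) + 3*(0)*conj(-1) + 3*(0)*conj(-1)]
      = (1/12)[(2) + (2) + (-2) + (-2) + (0) + (0)] = 0/12 = 0
  <chi_6*chi_1, chi_3> = (1/12)[1*(2)*conj(1) + 1*(2)*conj(-1) + 2*(-1)*conj(-1) + 2*(-1)*conj(1) + 3*(0)*conj(1) + 3*(0)*conj(-1)]
      = (1/12)[(2) + (-2) + (2) + (-2) + (0) + (0)] = 0/12 = 0
  <chi_6*chi_1, chi_4> = (1/12)[1*(2)*conj(1) + 1*(2)*conj(-1) + 2*(-1)*conj(-1) + 2*(-1)*conj(1) + 3*(0)*conj(-1) + 3*(0)*conj(1)]
      = (1/12)[(2) + (-2) + (2) + (-2) + (0) + (0)] = 0/12 = 0
  <chi_6*chi_1, chi_5> = (1/12)[1*(2)*conj(2) + 1*(2)*conj(-2) + 2*(-1)*conj(1) + 2*(-1)*conj(-1) + 3*(0)*conj(0) + 3*(0)*conj(0)]
      = (1/12)[(4) + (-4) + (-2) + (2) + (0) + (0)] = 0/12 = 0
  <chi_6*chi_1, chi_6> = (1/12)[1*(2)*conj(2) + 1*(2)*conj(2) + 2*(-1)*conj(-1) + 2*(-1)*conj(-1) + 3*(0)*conj(0) + 3*(0)*conj(0)]
      = (1/12)[(4) + (4) + (2) + (2) + (0) + (0)] = 12/12 = 1
Hence the multiplicities are chi_6: 1. Dimension check: dim(chi_6)*dim(chi_1) = 2*1 = 2 and sum (mult * dim) = 1*2 = 2.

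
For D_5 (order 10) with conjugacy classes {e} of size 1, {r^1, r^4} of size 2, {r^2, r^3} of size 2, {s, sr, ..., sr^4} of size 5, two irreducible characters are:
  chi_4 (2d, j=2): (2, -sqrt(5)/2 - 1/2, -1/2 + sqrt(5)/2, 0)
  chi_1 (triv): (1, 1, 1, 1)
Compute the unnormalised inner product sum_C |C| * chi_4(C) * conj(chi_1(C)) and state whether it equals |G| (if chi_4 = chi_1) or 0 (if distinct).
Sum = 0; so <chi_4, chi_1> = 0 (distinct irreducibles are orthogonal).

Reasoning: Compute term by term over conjugacy classes (|C| * chi_4(C) * conj(chi_1(C))):
  1*(2)*conj(1) + 2*(-sqrt(5)/2 - 1/2)*conj(1) + 2*(-1/2 + sqrt(5)/2)*conj(1) + 5*(0)*conj(1)
  = (2) + (-sqrt(5) - 1) + (-1 + sqrt(5)) + (0)
  = 0.
Dividing by |G| = 10 gives 0/10 = 0, matching the row-orthogonality relation <chi_4, chi_1> = [chi_4 = chi_1].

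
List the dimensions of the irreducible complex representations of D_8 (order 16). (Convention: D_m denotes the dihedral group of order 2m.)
Dimensions: 1, 1, 1, 1, 2, 2, 2

Solution. There are 7 irreducibles (= number of conjugacy classes). Their dimensions d_i satisfy sum d_i^2 = |G| = 16: 1 + 1 + 1 + 1 + 4 + 4 + 4 = 16.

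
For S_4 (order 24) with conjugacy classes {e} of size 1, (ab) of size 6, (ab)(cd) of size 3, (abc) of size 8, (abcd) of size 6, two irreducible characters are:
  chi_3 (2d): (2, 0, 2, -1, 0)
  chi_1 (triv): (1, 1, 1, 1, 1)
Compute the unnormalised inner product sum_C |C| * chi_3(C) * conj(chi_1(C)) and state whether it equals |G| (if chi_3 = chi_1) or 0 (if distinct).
Sum = 0; so <chi_3, chi_1> = 0 (distinct irreducibles are orthogonal).

Proof sketch: Compute term by term over conjugacy classes (|C| * chi_3(C) * conj(chi_1(C))):
  1*(2)*conj(1) + 6*(0)*conj(1) + 3*(2)*conj(1) + 8*(-1)*conj(1) + 6*(0)*conj(1)
  = (2) + (0) + (6) + (-8) + (0)
  = 0.
Dividing by |G| = 24 gives 0/24 = 0, matching the row-orthogonality relation <chi_3, chi_1> = [chi_3 = chi_1].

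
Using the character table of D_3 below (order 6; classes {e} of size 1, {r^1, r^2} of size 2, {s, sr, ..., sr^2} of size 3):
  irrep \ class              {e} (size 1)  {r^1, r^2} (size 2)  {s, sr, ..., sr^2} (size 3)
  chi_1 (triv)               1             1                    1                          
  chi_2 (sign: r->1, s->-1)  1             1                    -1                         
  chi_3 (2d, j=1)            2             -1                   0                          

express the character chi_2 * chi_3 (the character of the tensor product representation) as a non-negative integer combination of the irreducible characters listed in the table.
chi_2 tensor chi_3 = chi_3 (all other irreducibles have multiplicity 0).

Reasoning: The character of a tensor product is the pointwise product (chi_2 * chi_3)(C) = chi_2(C) * chi_3(C):
  {e}: (1)*(2), {r^1, r^2}: (1)*(-1), {s, sr, ..., sr^2}: (-1)*(0)
so (chi_2 * chi_3) takes values
  {e} -> 2, {r^1, r^2} -> -1, {s, sr, ..., sr^2} -> 0.
Now take the inner product of this character with each irreducible chi from the table, <chi_2*chi_3, chi> = (1/6) sum_C |C| (chi_2*chi_3)(C) conj(chi(C)):
  <chi_2*chi_3, chi_1> = (1/6)[1*(2)*conj(1) + 2*(-1)*conj(1) + 3*(0)*conj(1)]
      = (1/6)[(2) + (-2) + (0)] = 0/6 = 0
  <chi_2*chi_3, chi_2> = (1/6)[1*(2)*conj(1) + 2*(-1)*conj(1) + 3*(0)*conj(-1)]
      = (1/6)[(2) + (-2) + (0)] = 0/6 = 0
  <chi_2*chi_3, chi_3> = (1/6)[1*(2)*conj(2) + 2*(-1)*conj(-1) + 3*(0)*conj(0)]
      = (1/6)[(4) + (2) + (0)] = 6/6 = 1
Hence the multiplicities are chi_3: 1. Dimension check: dim(chi_2)*dim(chi_3) = 1*2 = 2 and sum (mult * dim) = 1*2 = 2.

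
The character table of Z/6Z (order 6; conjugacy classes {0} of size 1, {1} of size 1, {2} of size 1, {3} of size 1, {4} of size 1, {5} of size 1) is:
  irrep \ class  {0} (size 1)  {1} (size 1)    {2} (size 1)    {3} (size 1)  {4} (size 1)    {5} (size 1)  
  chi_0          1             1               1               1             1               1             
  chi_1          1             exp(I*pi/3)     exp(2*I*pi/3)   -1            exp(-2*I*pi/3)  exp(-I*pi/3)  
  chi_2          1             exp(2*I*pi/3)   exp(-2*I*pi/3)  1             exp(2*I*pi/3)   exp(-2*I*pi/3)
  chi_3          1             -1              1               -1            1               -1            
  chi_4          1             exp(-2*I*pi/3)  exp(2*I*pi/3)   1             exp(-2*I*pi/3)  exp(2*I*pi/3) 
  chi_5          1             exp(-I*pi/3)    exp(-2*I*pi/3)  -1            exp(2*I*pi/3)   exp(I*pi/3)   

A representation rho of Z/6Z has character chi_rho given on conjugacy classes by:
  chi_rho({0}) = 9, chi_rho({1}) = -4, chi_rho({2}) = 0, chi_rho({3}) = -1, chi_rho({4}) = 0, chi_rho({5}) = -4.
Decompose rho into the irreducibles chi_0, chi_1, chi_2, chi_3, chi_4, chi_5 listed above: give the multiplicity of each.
Multiplicities: chi_0: 0, chi_1: 1, chi_2: 2, chi_3: 3, chi_4: 2, chi_5: 1.

Use <chi_rho, chi> = (1/|G|) sum_C |C| * chi_rho(C) * conj(chi(C)) with |G| = 6 for each irreducible chi in the table:
  <chi_rho, chi_0> = (1/6)[1*(9)*conj(1) + 1*(-4)*conj(1) + 1*(0)*conj(1) + 1*(-1)*conj(1) + 1*(0)*conj(1) + 1*(-4)*conj(1)]
      = (1/6)[(9) + (-4) + (0) + (-1) + (0) + (-4)] = 0/6 = 0
  <chi_rho, chi_1> = (1/6)[1*(9)*conj(1) + 1*(-4)*conj(exp(I*pi/3)) + 1*(0)*conj(exp(2*I*pi/3)) + 1*(-1)*conj(-1) + 1*(0)*conj(exp(-2*I*pi/3)) + 1*(-4)*conj(exp(-I*pi/3))]
      = (1/6)[(9) + (-1 + exp(-2*I*pi/3) + 2*exp(I*pi/3) - 3*exp(-I*pi/3)) + (0) + (1) + (0) + (-1 - 3*exp(I*pi/3) + 2*exp(-I*pi/3) + exp(2*I*pi/3))] = 6/6 = 1
  <chi_rho, chi_2> = (1/6)[1*(9)*conj(1) + 1*(-4)*conj(exp(2*I*pi/3)) + 1*(0)*conj(exp(-2*I*pi/3)) + 1*(-1)*conj(1) + 1*(0)*conj(exp(2*I*pi/3)) + 1*(-4)*conj(exp(-2*I*pi/3))]
      = (1/6)[(9) + (1 + exp(-I*pi/3) + 2*exp(2*I*pi/3) - 3*exp(-2*I*pi/3)) + (0) + (-1) + (0) + (1 - 3*exp(2*I*pi/3) + 2*exp(-2*I*pi/3) + exp(I*pi/3))] = 12/6 = 2
  <chi_rho, chi_3> = (1/6)[1*(9)*conj(1) + 1*(-4)*conj(-1) + 1*(0)*conj(1) + 1*(-1)*conj(-1) + 1*(0)*conj(1) + 1*(-4)*conj(-1)]
      = (1/6)[(9) + (4) + (0) + (1) + (0) + (4)] = 18/6 = 3
  <chi_rho, chi_4> = (1/6)[1*(9)*conj(1) + 1*(-4)*conj(exp(-2*I*pi/3)) + 1*(0)*conj(exp(2*I*pi/3)) + 1*(-1)*conj(1) + 1*(0)*conj(exp(-2*I*pi/3)) + 1*(-4)*conj(exp(2*I*pi/3))]
      = (1/6)[(9) + (1 - 3*exp(2*I*pi/3) + 2*exp(-2*I*pi/3) + exp(I*pi/3)) + (0) + (-1) + (0) + (1 + exp(-I*pi/3) + 2*exp(2*I*pi/3) - 3*exp(-2*I*pi/3))] = 12/6 = 2
  <chi_rho, chi_5> = (1/6)[1*(9)*conj(1) + 1*(-4)*conj(exp(-I*pi/3)) + 1*(0)*conj(exp(-2*I*pi/3)) + 1*(-1)*conj(-1) + 1*(0)*conj(exp(2*I*pi/3)) + 1*(-4)*conj(exp(I*pi/3))]
      = (1/6)[(9) + (-1 - 3*exp(I*pi/3) + 2*exp(-I*pi/3) + exp(2*I*pi/3)) + (0) + (1) + (0) + (-1 + exp(-2*I*pi/3) + 2*exp(I*pi/3) - 3*exp(-I*pi/3))] = 6/6 = 1
(Exp terms are combined using exp(i*s)*conj(exp(i*t)) = exp(i*(s-t)), and sums of them are collapsed using the identity that for every m > 1 the m distinct m-th roots of unity sum to 0, e.g. 1 + exp(2*I*pi/3) + exp(-2*I*pi/3) = 0.)
Dimension check: dim(rho) = sum (mult * dim) = 0*1 + 1*1 + 2*1 + 3*1 + 2*1 + 1*1 = 9 = chi_rho(e) = 9.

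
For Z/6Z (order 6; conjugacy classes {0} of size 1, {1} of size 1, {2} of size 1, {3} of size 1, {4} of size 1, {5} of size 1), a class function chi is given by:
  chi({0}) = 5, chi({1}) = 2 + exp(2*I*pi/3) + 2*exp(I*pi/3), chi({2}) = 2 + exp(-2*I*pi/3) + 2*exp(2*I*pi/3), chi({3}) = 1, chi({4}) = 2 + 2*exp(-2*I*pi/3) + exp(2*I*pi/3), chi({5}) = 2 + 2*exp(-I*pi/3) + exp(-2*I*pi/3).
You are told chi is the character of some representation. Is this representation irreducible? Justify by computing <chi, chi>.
Not irreducible (reducible): <chi, chi> = 9 > 1.

Details: <chi, chi> = (1/|G|) sum_C |C| * |chi(C)|^2 = (1/6)[1*|5|^2 + 1*|2 + exp(2*I*pi/3) + 2*exp(I*pi/3)|^2 + 1*|2 + exp(-2*I*pi/3) + 2*exp(2*I*pi/3)|^2 + 1*|1|^2 + 1*|2 + 2*exp(-2*I*pi/3) + exp(2*I*pi/3)|^2 + 1*|2 + 2*exp(-I*pi/3) + exp(-2*I*pi/3)|^2]
  = (1/6)[(25) + (13) + (1) + (1) + (1) + (13)] = 54/6 = 9.
(Exp terms are combined using exp(i*s)*conj(exp(i*t)) = exp(i*(s-t)), and sums of them are collapsed using the identity that for every m > 1 the m distinct m-th roots of unity sum to 0, e.g. 1 + exp(2*I*pi/3) + exp(-2*I*pi/3) = 0.)
A character is irreducible iff <chi, chi> = 1, so this representation is reducible.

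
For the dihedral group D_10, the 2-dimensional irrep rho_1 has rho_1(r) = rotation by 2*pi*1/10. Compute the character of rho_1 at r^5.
chi_{rho_1}(r^5) = 2*cos(2*pi*1*5/10) = -2

Argument: rho_1(r^5) is rotation by angle 2*pi*1*5/10, whose trace is 2*cos(2*pi*1*5/10) = -2.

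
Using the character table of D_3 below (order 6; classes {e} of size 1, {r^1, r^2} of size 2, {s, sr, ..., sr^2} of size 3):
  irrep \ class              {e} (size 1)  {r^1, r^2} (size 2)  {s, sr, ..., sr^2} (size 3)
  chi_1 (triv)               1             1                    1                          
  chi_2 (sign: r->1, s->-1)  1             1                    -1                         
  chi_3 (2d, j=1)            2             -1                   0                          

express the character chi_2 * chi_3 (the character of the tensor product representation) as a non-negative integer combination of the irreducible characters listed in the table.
chi_2 tensor chi_3 = chi_3 (all other irreducibles have multiplicity 0).

Explanation: The character of a tensor product is the pointwise product (chi_2 * chi_3)(C) = chi_2(C) * chi_3(C):
  {e}: (1)*(2), {r^1, r^2}: (1)*(-1), {s, sr, ..., sr^2}: (-1)*(0)
so (chi_2 * chi_3) takes values
  {e} -> 2, {r^1, r^2} -> -1, {s, sr, ..., sr^2} -> 0.
Now take the inner product of this character with each irreducible chi from the table, <chi_2*chi_3, chi> = (1/6) sum_C |C| (chi_2*chi_3)(C) conj(chi(C)):
  <chi_2*chi_3, chi_1> = (1/6)[1*(2)*conj(1) + 2*(-1)*conj(1) + 3*(0)*conj(1)]
      = (1/6)[(2) + (-2) + (0)] = 0/6 = 0
  <chi_2*chi_3, chi_2> = (1/6)[1*(2)*conj(1) + 2*(-1)*conj(1) + 3*(0)*conj(-1)]
      = (1/6)[(2) + (-2) + (0)] = 0/6 = 0
  <chi_2*chi_3, chi_3> = (1/6)[1*(2)*conj(2) + 2*(-1)*conj(-1) + 3*(0)*conj(0)]
      = (1/6)[(4) + (2) + (0)] = 6/6 = 1
Hence the multiplicities are chi_3: 1. Dimension check: dim(chi_2)*dim(chi_3) = 1*2 = 2 and sum (mult * dim) = 1*2 = 2.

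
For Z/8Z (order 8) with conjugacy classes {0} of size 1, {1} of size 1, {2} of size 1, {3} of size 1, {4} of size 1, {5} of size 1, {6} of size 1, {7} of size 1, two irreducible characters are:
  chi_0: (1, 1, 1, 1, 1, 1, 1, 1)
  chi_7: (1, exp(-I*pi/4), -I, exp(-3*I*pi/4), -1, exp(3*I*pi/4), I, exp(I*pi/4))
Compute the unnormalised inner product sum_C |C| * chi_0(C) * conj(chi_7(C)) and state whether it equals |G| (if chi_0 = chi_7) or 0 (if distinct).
Sum = 0; so <chi_0, chi_7> = 0 (distinct irreducibles are orthogonal).

Details: Compute term by term over conjugacy classes (|C| * chi_0(C) * conj(chi_7(C))):
  1*(1)*conj(1) + 1*(1)*conj(exp(-I*pi/4)) + 1*(1)*conj(-I) + 1*(1)*conj(exp(-3*I*pi/4)) + 1*(1)*conj(-1) + 1*(1)*conj(exp(3*I*pi/4)) + 1*(1)*conj(I) + 1*(1)*conj(exp(I*pi/4))
  = (1) + (exp(I*pi/4)) + (I) + (exp(3*I*pi/4)) + (-1) + (exp(-3*I*pi/4)) + (-I) + (exp(-I*pi/4))
  = 0.
(Exp terms are combined using exp(i*s)*conj(exp(i*t)) = exp(i*(s-t)), and sums of them are collapsed using the identity that for every m > 1 the m distinct m-th roots of unity sum to 0, e.g. 1 + exp(2*I*pi/3) + exp(-2*I*pi/3) = 0.)
Dividing by |G| = 8 gives 0/8 = 0, matching the row-orthogonality relation <chi_0, chi_7> = [chi_0 = chi_7].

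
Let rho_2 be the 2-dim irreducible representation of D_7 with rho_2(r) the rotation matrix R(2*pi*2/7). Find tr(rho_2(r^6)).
chi_{rho_2}(r^6) = 2*cos(2*pi*2*6/7) = -2*cos(3*pi/7)

Reasoning: rho_2(r^6) is rotation by angle 2*pi*2*6/7, whose trace is 2*cos(2*pi*2*6/7) = -2*cos(3*pi/7).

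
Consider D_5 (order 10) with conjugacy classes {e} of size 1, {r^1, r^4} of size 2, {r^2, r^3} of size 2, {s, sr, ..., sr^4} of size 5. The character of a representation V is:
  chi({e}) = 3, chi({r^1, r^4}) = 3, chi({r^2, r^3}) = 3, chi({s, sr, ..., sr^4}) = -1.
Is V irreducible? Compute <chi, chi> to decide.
Not irreducible (reducible): <chi, chi> = 5 > 1.

Details: <chi, chi> = (1/|G|) sum_C |C| * |chi(C)|^2 = (1/10)[1*|3|^2 + 2*|3|^2 + 2*|3|^2 + 5*|-1|^2]
  = (1/10)[(9) + (18) + (18) + (5)] = 50/10 = 5.
A character is irreducible iff <chi, chi> = 1, so this representation is reducible.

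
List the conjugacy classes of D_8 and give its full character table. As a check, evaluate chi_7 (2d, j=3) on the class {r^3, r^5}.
Conjugacy classes: {e} of size 1, {r^4} of size 1, {r^1, r^7} of size 2, {r^2, r^6} of size 2, {r^3, r^5} of size 2, {s, sr^2, ...} of size 4, {sr, sr^3, ...} of size 4.
Character table:
  irrep \ class              {e} (size 1)  {r^4} (size 1)  {r^1, r^7} (size 2)  {r^2, r^6} (size 2)  {r^3, r^5} (size 2)  {s, sr^2, ...} (size 4)  {sr, sr^3, ...} (size 4)
  chi_1 (triv)               1             1               1                    1                    1                    1                        1                       
  chi_2 (sign: r->1, s->-1)  1             1               1                    1                    1                    -1                       -1                      
  chi_3 (r->-1, s->1)        1             1               -1                   1                    -1                   1                        -1                      
  chi_4 (r->-1, s->-1)       1             1               -1                   1                    -1                   -1                       1                       
  chi_5 (2d, j=1)            2             -2              sqrt(2)              0                    -sqrt(2)             0                        0                       
  chi_6 (2d, j=2)            2             2               0                    -2                   0                    0                        0                       
  chi_7 (2d, j=3)            2             -2              -sqrt(2)             0                    sqrt(2)              0                        0                       

Spot check: chi_7 (2d, j=3) on {r^3, r^5} = sqrt(2).

Reasoning: D_8 has order 2*8 = 16 with 7 conjugacy classes, hence 7 irreducibles. Sum of squared dims 1 + 1 + 1 + 1 + 4 + 4 + 4 = 16 = |G|. Linear characters come from the abelianisation; the 2-dimensional irreps have character r^k -> 2*cos(2*pi*j*k/8), reflections -> 0.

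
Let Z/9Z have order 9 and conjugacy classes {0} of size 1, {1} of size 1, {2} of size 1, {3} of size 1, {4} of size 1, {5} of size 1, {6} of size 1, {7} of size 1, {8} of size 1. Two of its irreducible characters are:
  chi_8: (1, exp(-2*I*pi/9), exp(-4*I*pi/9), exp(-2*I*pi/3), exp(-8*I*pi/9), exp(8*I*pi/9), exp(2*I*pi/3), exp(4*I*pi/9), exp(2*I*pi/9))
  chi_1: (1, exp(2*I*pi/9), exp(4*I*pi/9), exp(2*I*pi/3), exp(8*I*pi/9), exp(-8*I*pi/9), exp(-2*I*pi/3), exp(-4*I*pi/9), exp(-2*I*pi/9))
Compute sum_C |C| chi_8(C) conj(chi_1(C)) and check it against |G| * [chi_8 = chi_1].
Sum = 0; so <chi_8, chi_1> = 0 (distinct irreducibles are orthogonal).

Working: Compute term by term over conjugacy classes (|C| * chi_8(C) * conj(chi_1(C))):
  1*(1)*conj(1) + 1*(exp(-2*I*pi/9))*conj(exp(2*I*pi/9)) + 1*(exp(-4*I*pi/9))*conj(exp(4*I*pi/9)) + 1*(exp(-2*I*pi/3))*conj(exp(2*I*pi/3)) + 1*(exp(-8*I*pi/9))*conj(exp(8*I*pi/9)) + 1*(exp(8*I*pi/9))*conj(exp(-8*I*pi/9)) + 1*(exp(2*I*pi/3))*conj(exp(-2*I*pi/3)) + 1*(exp(4*I*pi/9))*conj(exp(-4*I*pi/9)) + 1*(exp(2*I*pi/9))*conj(exp(-2*I*pi/9))
  = (1) + (exp(-4*I*pi/9)) + (exp(-8*I*pi/9)) + (exp(2*I*pi/3)) + (exp(2*I*pi/9)) + (exp(-2*I*pi/9)) + (exp(-2*I*pi/3)) + (exp(8*I*pi/9)) + (exp(4*I*pi/9))
  = 0.
(Exp terms are combined using exp(i*s)*conj(exp(i*t)) = exp(i*(s-t)), and sums of them are collapsed using the identity that for every m > 1 the m distinct m-th roots of unity sum to 0, e.g. 1 + exp(2*I*pi/3) + exp(-2*I*pi/3) = 0.)
Dividing by |G| = 9 gives 0/9 = 0, matching the row-orthogonality relation <chi_8, chi_1> = [chi_8 = chi_1].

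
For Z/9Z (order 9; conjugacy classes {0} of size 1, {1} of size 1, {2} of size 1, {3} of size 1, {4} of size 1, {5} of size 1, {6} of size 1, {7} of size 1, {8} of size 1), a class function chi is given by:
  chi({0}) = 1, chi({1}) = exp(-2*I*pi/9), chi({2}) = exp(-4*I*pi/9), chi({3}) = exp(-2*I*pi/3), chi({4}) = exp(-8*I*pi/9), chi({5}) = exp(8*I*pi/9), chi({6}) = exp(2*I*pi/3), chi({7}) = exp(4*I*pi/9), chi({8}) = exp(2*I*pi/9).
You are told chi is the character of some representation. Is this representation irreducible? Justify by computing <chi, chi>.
Irreducible: <chi, chi> = 1.

Why: <chi, chi> = (1/|G|) sum_C |C| * |chi(C)|^2 = (1/9)[1*|1|^2 + 1*|exp(-2*I*pi/9)|^2 + 1*|exp(-4*I*pi/9)|^2 + 1*|exp(-2*I*pi/3)|^2 + 1*|exp(-8*I*pi/9)|^2 + 1*|exp(8*I*pi/9)|^2 + 1*|exp(2*I*pi/3)|^2 + 1*|exp(4*I*pi/9)|^2 + 1*|exp(2*I*pi/9)|^2]
  = (1/9)[(1) + (1) + (1) + (1) + (1) + (1) + (1) + (1) + (1)] = 9/9 = 1.
(Exp terms are combined using exp(i*s)*conj(exp(i*t)) = exp(i*(s-t)), and sums of them are collapsed using the identity that for every m > 1 the m distinct m-th roots of unity sum to 0, e.g. 1 + exp(2*I*pi/3) + exp(-2*I*pi/3) = 0.)
A character is irreducible iff <chi, chi> = 1, so this representation is irreducible.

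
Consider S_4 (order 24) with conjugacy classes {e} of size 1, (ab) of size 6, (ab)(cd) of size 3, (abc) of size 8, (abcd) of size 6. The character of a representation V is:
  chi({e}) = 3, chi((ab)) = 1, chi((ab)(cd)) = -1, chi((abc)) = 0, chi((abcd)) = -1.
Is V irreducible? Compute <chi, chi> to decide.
Irreducible: <chi, chi> = 1.

Explanation: <chi, chi> = (1/|G|) sum_C |C| * |chi(C)|^2 = (1/24)[1*|3|^2 + 6*|1|^2 + 3*|-1|^2 + 8*|0|^2 + 6*|-1|^2]
  = (1/24)[(9) + (6) + (3) + (0) + (6)] = 24/24 = 1.
A character is irreducible iff <chi, chi> = 1, so this representation is irreducible.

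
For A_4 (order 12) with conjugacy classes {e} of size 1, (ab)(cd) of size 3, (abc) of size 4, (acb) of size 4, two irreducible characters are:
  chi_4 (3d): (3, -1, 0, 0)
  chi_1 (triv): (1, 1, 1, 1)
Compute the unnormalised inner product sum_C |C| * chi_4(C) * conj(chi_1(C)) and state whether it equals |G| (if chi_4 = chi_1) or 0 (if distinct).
Sum = 0; so <chi_4, chi_1> = 0 (distinct irreducibles are orthogonal).

Reasoning: Compute term by term over conjugacy classes (|C| * chi_4(C) * conj(chi_1(C))):
  1*(3)*conj(1) + 3*(-1)*conj(1) + 4*(0)*conj(1) + 4*(0)*conj(1)
  = (3) + (-3) + (0) + (0)
  = 0.
(Exp terms are combined using exp(i*s)*conj(exp(i*t)) = exp(i*(s-t)), and sums of them are collapsed using the identity that for every m > 1 the m distinct m-th roots of unity sum to 0, e.g. 1 + exp(2*I*pi/3) + exp(-2*I*pi/3) = 0.)
Dividing by |G| = 12 gives 0/12 = 0, matching the row-orthogonality relation <chi_4, chi_1> = [chi_4 = chi_1].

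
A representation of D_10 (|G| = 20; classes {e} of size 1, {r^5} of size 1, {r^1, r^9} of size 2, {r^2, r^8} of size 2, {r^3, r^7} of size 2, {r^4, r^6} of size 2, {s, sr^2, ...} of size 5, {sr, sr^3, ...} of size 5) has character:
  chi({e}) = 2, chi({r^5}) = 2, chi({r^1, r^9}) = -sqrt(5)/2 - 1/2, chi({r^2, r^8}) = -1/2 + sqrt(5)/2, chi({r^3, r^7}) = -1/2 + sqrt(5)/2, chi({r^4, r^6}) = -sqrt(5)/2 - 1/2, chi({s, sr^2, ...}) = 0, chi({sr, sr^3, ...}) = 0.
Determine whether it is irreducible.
Irreducible: <chi, chi> = 1.

Argument: <chi, chi> = (1/|G|) sum_C |C| * |chi(C)|^2 = (1/20)[1*|2|^2 + 1*|2|^2 + 2*|-sqrt(5)/2 - 1/2|^2 + 2*|-1/2 + sqrt(5)/2|^2 + 2*|-1/2 + sqrt(5)/2|^2 + 2*|-sqrt(5)/2 - 1/2|^2 + 5*|0|^2 + 5*|0|^2]
  = (1/20)[(4) + (4) + (sqrt(5) + 3) + (3 - sqrt(5)) + (3 - sqrt(5)) + (sqrt(5) + 3) + (0) + (0)] = 20/20 = 1.
A character is irreducible iff <chi, chi> = 1, so this representation is irreducible.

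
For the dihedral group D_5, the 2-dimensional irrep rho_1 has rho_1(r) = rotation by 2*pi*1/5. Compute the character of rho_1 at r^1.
chi_{rho_1}(r^1) = 2*cos(2*pi*1*1/5) = -1/2 + sqrt(5)/2

Solution. rho_1(r^1) is rotation by angle 2*pi*1*1/5, whose trace is 2*cos(2*pi*1*1/5) = -1/2 + sqrt(5)/2.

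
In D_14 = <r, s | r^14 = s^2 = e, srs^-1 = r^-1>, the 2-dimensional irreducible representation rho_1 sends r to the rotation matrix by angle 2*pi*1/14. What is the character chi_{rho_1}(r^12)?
chi_{rho_1}(r^12) = 2*cos(2*pi*1*12/14) = 2*cos(2*pi/7)

Derivation: rho_1(r^12) is rotation by angle 2*pi*1*12/14, whose trace is 2*cos(2*pi*1*12/14) = 2*cos(2*pi/7).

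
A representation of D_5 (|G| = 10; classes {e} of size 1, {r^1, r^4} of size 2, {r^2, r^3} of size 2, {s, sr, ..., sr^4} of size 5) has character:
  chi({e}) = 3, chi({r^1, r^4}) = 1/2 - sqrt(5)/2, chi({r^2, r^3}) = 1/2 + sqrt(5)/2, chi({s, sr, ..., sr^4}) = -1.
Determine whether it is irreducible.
Not irreducible (reducible): <chi, chi> = 2 > 1.

Why: <chi, chi> = (1/|G|) sum_C |C| * |chi(C)|^2 = (1/10)[1*|3|^2 + 2*|1/2 - sqrt(5)/2|^2 + 2*|1/2 + sqrt(5)/2|^2 + 5*|-1|^2]
  = (1/10)[(9) + (3 - sqrt(5)) + (sqrt(5) + 3) + (5)] = 20/10 = 2.
A character is irreducible iff <chi, chi> = 1, so this representation is reducible.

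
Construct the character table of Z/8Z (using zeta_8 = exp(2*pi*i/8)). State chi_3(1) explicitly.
Character table of Z/8Z (irreps indexed chi_0,...,chi_7 with chi_k(m) = zeta_8^(k*m), zeta_8 = exp(2*pi*i/8)):
  irrep \ class  {0} (size 1)  {1} (size 1)    {2} (size 1)  {3} (size 1)    {4} (size 1)  {5} (size 1)    {6} (size 1)  {7} (size 1)  
  chi_0          1             1               1             1               1             1               1             1             
  chi_1          1             exp(I*pi/4)     I             exp(3*I*pi/4)   -1            exp(-3*I*pi/4)  -I            exp(-I*pi/4)  
  chi_2          1             I               -1            -I              1             I               -1            -I            
  chi_3          1             exp(3*I*pi/4)   -I            exp(I*pi/4)     -1            exp(-I*pi/4)    I             exp(-3*I*pi/4)
  chi_4          1             -1              1             -1              1             -1              1             -1            
  chi_5          1             exp(-3*I*pi/4)  I             exp(-I*pi/4)    -1            exp(I*pi/4)     -I            exp(3*I*pi/4) 
  chi_6          1             -I              -1            I               1             -I              -1            I             
  chi_7          1             exp(-I*pi/4)    -I            exp(-3*I*pi/4)  -1            exp(3*I*pi/4)   I             exp(I*pi/4)   

Spot check: chi_3(1) = zeta_8^(3*1) = zeta_8^3 = exp(3*I*pi/4).

Why: Z/8Z is abelian, so all 8 irreducible complex representations are 1-dimensional. They are given by chi_k(m) = zeta_8^(k*m) for k = 0,...,7. Row orthogonality: sum_m chi_k(m) conj(chi_l(m)) = 8 * [k = l].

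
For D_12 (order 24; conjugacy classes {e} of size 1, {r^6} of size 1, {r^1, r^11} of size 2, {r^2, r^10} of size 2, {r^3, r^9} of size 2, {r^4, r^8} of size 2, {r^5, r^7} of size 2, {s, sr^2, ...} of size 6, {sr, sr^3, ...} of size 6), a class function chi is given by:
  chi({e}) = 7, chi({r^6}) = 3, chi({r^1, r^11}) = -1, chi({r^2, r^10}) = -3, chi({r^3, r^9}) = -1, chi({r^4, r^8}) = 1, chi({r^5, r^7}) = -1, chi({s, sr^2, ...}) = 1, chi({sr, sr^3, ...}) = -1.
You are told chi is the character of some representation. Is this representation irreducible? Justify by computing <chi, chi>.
Not irreducible (reducible): <chi, chi> = 4 > 1.

Details: <chi, chi> = (1/|G|) sum_C |C| * |chi(C)|^2 = (1/24)[1*|7|^2 + 1*|3|^2 + 2*|-1|^2 + 2*|-3|^2 + 2*|-1|^2 + 2*|1|^2 + 2*|-1|^2 + 6*|1|^2 + 6*|-1|^2]
  = (1/24)[(49) + (9) + (2) + (18) + (2) + (2) + (2) + (6) + (6)] = 96/24 = 4.
A character is irreducible iff <chi, chi> = 1, so this representation is reducible.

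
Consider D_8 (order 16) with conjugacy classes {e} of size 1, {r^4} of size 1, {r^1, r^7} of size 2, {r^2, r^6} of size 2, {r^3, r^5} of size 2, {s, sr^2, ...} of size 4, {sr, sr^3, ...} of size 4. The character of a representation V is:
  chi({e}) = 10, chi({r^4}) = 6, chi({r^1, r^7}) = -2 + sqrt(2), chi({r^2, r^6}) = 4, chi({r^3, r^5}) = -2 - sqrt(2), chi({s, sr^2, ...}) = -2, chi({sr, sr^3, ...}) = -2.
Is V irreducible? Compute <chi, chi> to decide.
Not irreducible (reducible): <chi, chi> = 14 > 1.

Solution. <chi, chi> = (1/|G|) sum_C |C| * |chi(C)|^2 = (1/16)[1*|10|^2 + 1*|6|^2 + 2*|-2 + sqrt(2)|^2 + 2*|4|^2 + 2*|-2 - sqrt(2)|^2 + 4*|-2|^2 + 4*|-2|^2]
  = (1/16)[(100) + (36) + (12 - 8*sqrt(2)) + (32) + (8*sqrt(2) + 12) + (16) + (16)] = 224/16 = 14.
A character is irreducible iff <chi, chi> = 1, so this representation is reducible.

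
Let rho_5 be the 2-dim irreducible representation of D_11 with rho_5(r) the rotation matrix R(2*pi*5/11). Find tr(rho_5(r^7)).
chi_{rho_5}(r^7) = 2*cos(2*pi*5*7/11) = 2*cos(70*pi/11)

Justification: rho_5(r^7) is rotation by angle 2*pi*5*7/11, whose trace is 2*cos(2*pi*5*7/11) = 2*cos(70*pi/11).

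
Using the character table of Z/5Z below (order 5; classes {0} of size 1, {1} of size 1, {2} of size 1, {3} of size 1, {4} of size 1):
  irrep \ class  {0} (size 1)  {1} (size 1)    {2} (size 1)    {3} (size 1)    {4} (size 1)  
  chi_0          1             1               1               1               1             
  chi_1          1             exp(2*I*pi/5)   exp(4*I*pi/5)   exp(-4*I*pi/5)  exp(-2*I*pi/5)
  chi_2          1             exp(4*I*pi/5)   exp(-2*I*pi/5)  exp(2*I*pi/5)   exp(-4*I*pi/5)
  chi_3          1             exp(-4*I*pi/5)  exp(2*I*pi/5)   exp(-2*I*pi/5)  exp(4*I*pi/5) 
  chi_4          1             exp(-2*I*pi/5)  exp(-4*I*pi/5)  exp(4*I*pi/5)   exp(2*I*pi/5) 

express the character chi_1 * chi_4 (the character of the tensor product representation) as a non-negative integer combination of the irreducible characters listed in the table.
chi_1 tensor chi_4 = chi_0 (all other irreducibles have multiplicity 0).

Details: The character of a tensor product is the pointwise product (chi_1 * chi_4)(C) = chi_1(C) * chi_4(C):
  {0}: (1)*(1), {1}: (exp(2*I*pi/5))*(exp(-2*I*pi/5)), {2}: (exp(4*I*pi/5))*(exp(-4*I*pi/5)), {3}: (exp(-4*I*pi/5))*(exp(4*I*pi/5)), {4}: (exp(-2*I*pi/5))*(exp(2*I*pi/5))
so (chi_1 * chi_4) takes values
  {0} -> 1, {1} -> 1, {2} -> 1, {3} -> 1, {4} -> 1.
Now take the inner product of this character with each irreducible chi from the table, <chi_1*chi_4, chi> = (1/5) sum_C |C| (chi_1*chi_4)(C) conj(chi(C)):
  <chi_1*chi_4, chi_0> = (1/5)[1*(1)*conj(1) + 1*(1)*conj(1) + 1*(1)*conj(1) + 1*(1)*conj(1) + 1*(1)*conj(1)]
      = (1/5)[(1) + (1) + (1) + (1) + (1)] = 5/5 = 1
  <chi_1*chi_4, chi_1> = (1/5)[1*(1)*conj(1) + 1*(1)*conj(exp(2*I*pi/5)) + 1*(1)*conj(exp(4*I*pi/5)) + 1*(1)*conj(exp(-4*I*pi/5)) + 1*(1)*conj(exp(-2*I*pi/5))]
      = (1/5)[(1) + (exp(-2*I*pi/5)) + (exp(-4*I*pi/5)) + (exp(4*I*pi/5)) + (exp(2*I*pi/5))] = 0/5 = 0
  <chi_1*chi_4, chi_2> = (1/5)[1*(1)*conj(1) + 1*(1)*conj(exp(4*I*pi/5)) + 1*(1)*conj(exp(-2*I*pi/5)) + 1*(1)*conj(exp(2*I*pi/5)) + 1*(1)*conj(exp(-4*I*pi/5))]
      = (1/5)[(1) + (exp(-4*I*pi/5)) + (exp(2*I*pi/5)) + (exp(-2*I*pi/5)) + (exp(4*I*pi/5))] = 0/5 = 0
  <chi_1*chi_4, chi_3> = (1/5)[1*(1)*conj(1) + 1*(1)*conj(exp(-4*I*pi/5)) + 1*(1)*conj(exp(2*I*pi/5)) + 1*(1)*conj(exp(-2*I*pi/5)) + 1*(1)*conj(exp(4*I*pi/5))]
      = (1/5)[(1) + (exp(4*I*pi/5)) + (exp(-2*I*pi/5)) + (exp(2*I*pi/5)) + (exp(-4*I*pi/5))] = 0/5 = 0
  <chi_1*chi_4, chi_4> = (1/5)[1*(1)*conj(1) + 1*(1)*conj(exp(-2*I*pi/5)) + 1*(1)*conj(exp(-4*I*pi/5)) + 1*(1)*conj(exp(4*I*pi/5)) + 1*(1)*conj(exp(2*I*pi/5))]
      = (1/5)[(1) + (exp(2*I*pi/5)) + (exp(4*I*pi/5)) + (exp(-4*I*pi/5)) + (exp(-2*I*pi/5))] = 0/5 = 0
(Exp terms are combined using exp(i*s)*conj(exp(i*t)) = exp(i*(s-t)), and sums of them are collapsed using the identity that for every m > 1 the m distinct m-th roots of unity sum to 0, e.g. 1 + exp(2*I*pi/3) + exp(-2*I*pi/3) = 0.)
Hence the multiplicities are chi_0: 1. Dimension check: dim(chi_1)*dim(chi_4) = 1*1 = 1 and sum (mult * dim) = 1*1 = 1.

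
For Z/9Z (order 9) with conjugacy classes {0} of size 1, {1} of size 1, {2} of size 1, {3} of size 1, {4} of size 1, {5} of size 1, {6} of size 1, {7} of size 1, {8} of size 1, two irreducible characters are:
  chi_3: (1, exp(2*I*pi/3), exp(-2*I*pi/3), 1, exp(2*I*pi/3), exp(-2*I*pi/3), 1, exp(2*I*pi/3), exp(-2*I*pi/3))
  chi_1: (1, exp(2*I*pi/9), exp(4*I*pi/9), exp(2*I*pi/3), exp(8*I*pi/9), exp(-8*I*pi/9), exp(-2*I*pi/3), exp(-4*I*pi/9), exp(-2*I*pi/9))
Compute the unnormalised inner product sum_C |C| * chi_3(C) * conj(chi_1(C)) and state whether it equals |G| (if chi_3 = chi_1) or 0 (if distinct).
Sum = 0; so <chi_3, chi_1> = 0 (distinct irreducibles are orthogonal).

Why: Compute term by term over conjugacy classes (|C| * chi_3(C) * conj(chi_1(C))):
  1*(1)*conj(1) + 1*(exp(2*I*pi/3))*conj(exp(2*I*pi/9)) + 1*(exp(-2*I*pi/3))*conj(exp(4*I*pi/9)) + 1*(1)*conj(exp(2*I*pi/3)) + 1*(exp(2*I*pi/3))*conj(exp(8*I*pi/9)) + 1*(exp(-2*I*pi/3))*conj(exp(-8*I*pi/9)) + 1*(1)*conj(exp(-2*I*pi/3)) + 1*(exp(2*I*pi/3))*conj(exp(-4*I*pi/9)) + 1*(exp(-2*I*pi/3))*conj(exp(-2*I*pi/9))
  = (1) + (exp(4*I*pi/9)) + (exp(8*I*pi/9)) + (exp(-2*I*pi/3)) + (exp(-2*I*pi/9)) + (exp(2*I*pi/9)) + (exp(2*I*pi/3)) + (exp(-8*I*pi/9)) + (exp(-4*I*pi/9))
  = 0.
(Exp terms are combined using exp(i*s)*conj(exp(i*t)) = exp(i*(s-t)), and sums of them are collapsed using the identity that for every m > 1 the m distinct m-th roots of unity sum to 0, e.g. 1 + exp(2*I*pi/3) + exp(-2*I*pi/3) = 0.)
Dividing by |G| = 9 gives 0/9 = 0, matching the row-orthogonality relation <chi_3, chi_1> = [chi_3 = chi_1].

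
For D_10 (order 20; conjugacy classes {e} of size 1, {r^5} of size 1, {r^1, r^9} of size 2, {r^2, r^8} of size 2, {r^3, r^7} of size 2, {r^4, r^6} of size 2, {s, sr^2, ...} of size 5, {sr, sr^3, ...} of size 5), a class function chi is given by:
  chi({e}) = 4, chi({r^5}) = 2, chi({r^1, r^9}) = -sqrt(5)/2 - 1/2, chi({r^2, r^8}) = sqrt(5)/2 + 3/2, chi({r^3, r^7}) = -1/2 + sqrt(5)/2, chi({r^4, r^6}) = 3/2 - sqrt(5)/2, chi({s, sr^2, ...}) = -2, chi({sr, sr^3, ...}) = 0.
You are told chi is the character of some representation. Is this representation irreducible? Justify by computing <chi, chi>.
Not irreducible (reducible): <chi, chi> = 3 > 1.

Working: <chi, chi> = (1/|G|) sum_C |C| * |chi(C)|^2 = (1/20)[1*|4|^2 + 1*|2|^2 + 2*|-sqrt(5)/2 - 1/2|^2 + 2*|sqrt(5)/2 + 3/2|^2 + 2*|-1/2 + sqrt(5)/2|^2 + 2*|3/2 - sqrt(5)/2|^2 + 5*|-2|^2 + 5*|0|^2]
  = (1/20)[(16) + (4) + (sqrt(5) + 3) + (3*sqrt(5) + 7) + (3 - sqrt(5)) + (7 - 3*sqrt(5)) + (20) + (0)] = 60/20 = 3.
A character is irreducible iff <chi, chi> = 1, so this representation is reducible.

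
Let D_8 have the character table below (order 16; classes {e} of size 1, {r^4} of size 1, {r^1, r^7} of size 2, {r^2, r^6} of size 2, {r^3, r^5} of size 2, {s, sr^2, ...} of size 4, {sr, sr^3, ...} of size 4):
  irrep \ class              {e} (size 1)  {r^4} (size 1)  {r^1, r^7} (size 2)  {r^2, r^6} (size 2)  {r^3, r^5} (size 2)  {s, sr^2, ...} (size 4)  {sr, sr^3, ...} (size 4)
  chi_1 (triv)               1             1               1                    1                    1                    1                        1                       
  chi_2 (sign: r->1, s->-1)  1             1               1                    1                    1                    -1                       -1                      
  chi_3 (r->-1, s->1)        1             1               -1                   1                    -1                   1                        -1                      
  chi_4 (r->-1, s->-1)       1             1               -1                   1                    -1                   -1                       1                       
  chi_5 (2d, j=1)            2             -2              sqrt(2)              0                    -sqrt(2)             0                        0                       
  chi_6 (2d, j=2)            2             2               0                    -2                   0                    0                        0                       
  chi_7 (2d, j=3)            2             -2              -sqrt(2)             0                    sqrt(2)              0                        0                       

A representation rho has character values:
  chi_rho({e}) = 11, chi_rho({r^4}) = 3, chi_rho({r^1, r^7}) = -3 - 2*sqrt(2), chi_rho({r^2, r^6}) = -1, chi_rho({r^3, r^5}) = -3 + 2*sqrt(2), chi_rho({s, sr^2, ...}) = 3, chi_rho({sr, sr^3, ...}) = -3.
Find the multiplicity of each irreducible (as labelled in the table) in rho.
Multiplicities: chi_1: 0, chi_2: 0, chi_3: 3, chi_4: 0, chi_5: 0, chi_6: 2, chi_7: 2.

Explanation: Use <chi_rho, chi> = (1/|G|) sum_C |C| * chi_rho(C) * conj(chi(C)) with |G| = 16 for each irreducible chi in the table:
  <chi_rho, chi_1> = (1/16)[1*(11)*conj(1) + 1*(3)*conj(1) + 2*(-3 - 2*sqrt(2))*conj(1) + 2*(-1)*conj(1) + 2*(-3 + 2*sqrt(2))*conj(1) + 4*(3)*conj(1) + 4*(-3)*conj(1)]
      = (1/16)[(11) + (3) + (-6 - 4*sqrt(2)) + (-2) + (-6 + 4*sqrt(2)) + (12) + (-12)] = 0/16 = 0
  <chi_rho, chi_2> = (1/16)[1*(11)*conj(1) + 1*(3)*conj(1) + 2*(-3 - 2*sqrt(2))*conj(1) + 2*(-1)*conj(1) + 2*(-3 + 2*sqrt(2))*conj(1) + 4*(3)*conj(-1) + 4*(-3)*conj(-1)]
      = (1/16)[(11) + (3) + (-6 - 4*sqrt(2)) + (-2) + (-6 + 4*sqrt(2)) + (-12) + (12)] = 0/16 = 0
  <chi_rho, chi_3> = (1/16)[1*(11)*conj(1) + 1*(3)*conj(1) + 2*(-3 - 2*sqrt(2))*conj(-1) + 2*(-1)*conj(1) + 2*(-3 + 2*sqrt(2))*conj(-1) + 4*(3)*conj(1) + 4*(-3)*conj(-1)]
      = (1/16)[(11) + (3) + (4*sqrt(2) + 6) + (-2) + (6 - 4*sqrt(2)) + (12) + (12)] = 48/16 = 3
  <chi_rho, chi_4> = (1/16)[1*(11)*conj(1) + 1*(3)*conj(1) + 2*(-3 - 2*sqrt(2))*conj(-1) + 2*(-1)*conj(1) + 2*(-3 + 2*sqrt(2))*conj(-1) + 4*(3)*conj(-1) + 4*(-3)*conj(1)]
      = (1/16)[(11) + (3) + (4*sqrt(2) + 6) + (-2) + (6 - 4*sqrt(2)) + (-12) + (-12)] = 0/16 = 0
  <chi_rho, chi_5> = (1/16)[1*(11)*conj(2) + 1*(3)*conj(-2) + 2*(-3 - 2*sqrt(2))*conj(sqrt(2)) + 2*(-1)*conj(0) + 2*(-3 + 2*sqrt(2))*conj(-sqrt(2)) + 4*(3)*conj(0) + 4*(-3)*conj(0)]
      = (1/16)[(22) + (-6) + (-6*sqrt(2) - 8) + (0) + (-8 + 6*sqrt(2)) + (0) + (0)] = 0/16 = 0
  <chi_rho, chi_6> = (1/16)[1*(11)*conj(2) + 1*(3)*conj(2) + 2*(-3 - 2*sqrt(2))*conj(0) + 2*(-1)*conj(-2) + 2*(-3 + 2*sqrt(2))*conj(0) + 4*(3)*conj(0) + 4*(-3)*conj(0)]
      = (1/16)[(22) + (6) + (0) + (4) + (0) + (0) + (0)] = 32/16 = 2
  <chi_rho, chi_7> = (1/16)[1*(11)*conj(2) + 1*(3)*conj(-2) + 2*(-3 - 2*sqrt(2))*conj(-sqrt(2)) + 2*(-1)*conj(0) + 2*(-3 + 2*sqrt(2))*conj(sqrt(2)) + 4*(3)*conj(0) + 4*(-3)*conj(0)]
      = (1/16)[(22) + (-6) + (8 + 6*sqrt(2)) + (0) + (8 - 6*sqrt(2)) + (0) + (0)] = 32/16 = 2
Dimension check: dim(rho) = sum (mult * dim) = 0*1 + 0*1 + 3*1 + 0*1 + 0*2 + 2*2 + 2*2 = 11 = chi_rho(e) = 11.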